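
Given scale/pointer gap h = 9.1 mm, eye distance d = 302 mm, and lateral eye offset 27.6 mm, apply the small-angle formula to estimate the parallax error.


error = h * offset / d
= 9.1 * 27.6 / 302
= 0.8317

0.8317


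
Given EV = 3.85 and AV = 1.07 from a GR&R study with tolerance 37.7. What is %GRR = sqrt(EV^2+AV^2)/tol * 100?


GRR = sqrt(EV^2 + AV^2) = sqrt(3.85^2 + 1.07^2) = 3.9959229
%GRR = GRR / tol * 100 = 3.9959229 / 37.7 * 100
%GRR = 10.5993

10.5993


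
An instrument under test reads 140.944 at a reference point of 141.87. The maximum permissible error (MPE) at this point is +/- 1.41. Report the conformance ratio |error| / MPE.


e = indication - reference = 140.944 - 141.87 = -0.9260
|e| = 0.9260
ratio = |e| / MPE = 0.9260 / 1.41
ratio = 0.6567

0.6567


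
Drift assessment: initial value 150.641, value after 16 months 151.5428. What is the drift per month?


rate = (v2 - v1) / months
= (151.5428 - 150.641) / 16
= 0.9018 / 16
= 0.0564

0.0564


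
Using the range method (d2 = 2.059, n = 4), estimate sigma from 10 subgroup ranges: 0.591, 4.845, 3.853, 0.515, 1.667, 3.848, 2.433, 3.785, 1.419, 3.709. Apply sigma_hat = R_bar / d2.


R_bar = (0.591 + 4.845 + 3.853 + 0.515 + 1.667 + 3.848 + 2.433 + 3.785 + 1.419 + 3.709) / 10
R_bar = 26.665 / 10 = 2.6665
sigma_hat = R_bar / d2 = 2.6665 / 2.059 = 1.2950

1.2950


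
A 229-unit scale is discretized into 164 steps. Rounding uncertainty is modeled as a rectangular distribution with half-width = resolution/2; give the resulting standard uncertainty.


resolution = range / divisions
resolution = 229 / 164 = 1.3963415
u_res = resolution / (2*sqrt(3))
u_res = 1.3963415 / 3.4641016
u_res = 0.4031

0.4031


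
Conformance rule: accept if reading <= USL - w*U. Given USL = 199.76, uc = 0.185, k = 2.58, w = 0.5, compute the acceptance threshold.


U = k * uc = 2.58 * 0.185 = 0.4773
guard band g = w * U = 0.5 * 0.4773 = 0.23865
AL = USL - g = 199.76 - 0.23865
AL = 199.5213

199.5213


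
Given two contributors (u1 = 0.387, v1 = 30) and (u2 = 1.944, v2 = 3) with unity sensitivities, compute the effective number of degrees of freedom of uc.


uc = sqrt(u1^2 + u2^2) = sqrt(0.387^2 + 1.944^2) = 1.9821466
v_eff = uc^4 / (u1^4/v1 + u2^4/v2)
= 1.9821466^4 / (0.387^4/30 + 1.944^4/3)
= 15.436296 / 4.7613707
v_eff = 3.2420

3.2420


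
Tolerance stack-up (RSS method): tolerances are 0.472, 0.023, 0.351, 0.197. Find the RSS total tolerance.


RSS = sqrt(0.472^2 + 0.023^2 + 0.351^2 + 0.197^2)
= sqrt(0.385323)
= 0.6207

0.6207


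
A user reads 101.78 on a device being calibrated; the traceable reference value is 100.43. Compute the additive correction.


Correction = standard - reading
= 100.43 - 101.78
= -1.3500

-1.3500


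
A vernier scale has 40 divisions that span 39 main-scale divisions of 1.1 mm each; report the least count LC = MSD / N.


LC = MSD / n_div
= 1.1 / 40
= 0.0275

0.0275


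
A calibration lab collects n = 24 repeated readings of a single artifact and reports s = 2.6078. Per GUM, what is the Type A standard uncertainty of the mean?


u_A = s / sqrt(n)
u_A = 2.6078 / sqrt(24)
u_A = 2.6078 / 4.8989795
u_A = 0.5323

0.5323


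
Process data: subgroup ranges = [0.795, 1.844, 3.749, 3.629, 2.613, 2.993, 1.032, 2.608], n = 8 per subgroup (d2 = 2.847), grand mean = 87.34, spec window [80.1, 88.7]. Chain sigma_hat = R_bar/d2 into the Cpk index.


R_bar = (0.795 + 1.844 + 3.749 + 3.629 + 2.613 + 2.993 + 1.032 + 2.608) / 8 = 2.407875
sigma = R_bar / d2 = 2.407875 / 2.847 = 0.84575869
Cp = (USL - LSL)/(6*sigma) = (88.7 - 80.1)/(6*0.84575869) = 1.6947
Cpu = (88.7 - 87.34)/(3*0.84575869) = 0.5360
Cpl = (87.34 - 80.1)/(3*0.84575869) = 2.8535
Cpk = min(Cpu, Cpl) = 0.5360

0.5360


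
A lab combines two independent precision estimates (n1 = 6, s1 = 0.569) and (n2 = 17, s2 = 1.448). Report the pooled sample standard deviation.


s_p = sqrt(((n1-1)*s1^2 + (n2-1)*s2^2) / (n1+n2-2))
numerator = (6-1)*0.569^2 + (17-1)*1.448^2 = 1.618805 + 33.547264 = 35.166069
denominator = 6 + 17 - 2 = 21
s_p^2 = 35.166069 / 21 = 1.6745747
s_p = sqrt(1.6745747) = 1.2941

1.2941


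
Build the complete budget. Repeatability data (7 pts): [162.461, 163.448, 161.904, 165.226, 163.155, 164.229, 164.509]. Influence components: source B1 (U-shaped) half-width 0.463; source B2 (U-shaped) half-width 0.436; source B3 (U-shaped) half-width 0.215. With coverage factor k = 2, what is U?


mean = (162.461 + 163.448 + 161.904 + 165.226 + 163.155 + 164.229 + 164.509) / 7 = 163.5617143
s = sqrt(sum((x - mean)^2)/(n-1)) = 1.1726326
u_A = s / sqrt(n) = 1.1726326 / sqrt(7) = 0.44321346
u_B1 = 0.463 / sqrt(2) = 0.32739044
u_B2 = 0.436 / sqrt(2) = 0.30829856
u_B3 = 0.215 / sqrt(2) = 0.15202796
uc = sqrt(0.44321346^2 + 0.32739044^2 + 0.30829856^2 + 0.15202796^2) = 0.64944836
U = k * uc = 2 * 0.64944836
U = 1.2989

1.2989


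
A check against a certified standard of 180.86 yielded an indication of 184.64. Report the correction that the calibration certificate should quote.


Correction = standard - reading
= 180.86 - 184.64
= -3.7800

-3.7800


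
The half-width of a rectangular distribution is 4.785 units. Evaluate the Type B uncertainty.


u_B = half_width / sqrt(3)
u_B = 4.785 / 1.7320508
u_B = 2.7626

2.7626


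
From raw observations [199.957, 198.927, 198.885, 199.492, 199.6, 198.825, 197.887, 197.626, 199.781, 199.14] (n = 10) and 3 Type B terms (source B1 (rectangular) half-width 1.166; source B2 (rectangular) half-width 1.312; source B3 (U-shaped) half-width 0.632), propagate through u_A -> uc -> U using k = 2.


mean = (199.957 + 198.927 + 198.885 + 199.492 + 199.6 + 198.825 + 197.887 + 197.626 + 199.781 + 199.14) / 10 = 199.012
s = sqrt(sum((x - mean)^2)/(n-1)) = 0.76897175
u_A = s / sqrt(n) = 0.76897175 / sqrt(10) = 0.24317022
u_B1 = 1.166 / sqrt(3) = 0.67319041
u_B2 = 1.312 / sqrt(3) = 0.75748355
u_B3 = 0.632 / sqrt(2) = 0.44689149
uc = sqrt(0.24317022^2 + 0.67319041^2 + 0.75748355^2 + 0.44689149^2) = 1.1339358
U = k * uc = 2 * 1.1339358
U = 2.2679

2.2679


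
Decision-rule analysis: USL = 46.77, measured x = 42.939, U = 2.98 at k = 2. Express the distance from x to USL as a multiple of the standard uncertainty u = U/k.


u = U / k = 2.98 / 2 = 1.49
margin = |USL - x| = |46.77 - 42.939| = 3.831
z = margin / u = 3.831 / 1.49
z = 2.5711

2.5711


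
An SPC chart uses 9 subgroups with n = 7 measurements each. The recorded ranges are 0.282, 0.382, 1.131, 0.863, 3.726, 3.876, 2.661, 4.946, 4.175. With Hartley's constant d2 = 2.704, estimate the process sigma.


R_bar = (0.282 + 0.382 + 1.131 + 0.863 + 3.726 + 3.876 + 2.661 + 4.946 + 4.175) / 9
R_bar = 22.042 / 9 = 2.4491111
sigma_hat = R_bar / d2 = 2.4491111 / 2.704 = 0.9057

0.9057


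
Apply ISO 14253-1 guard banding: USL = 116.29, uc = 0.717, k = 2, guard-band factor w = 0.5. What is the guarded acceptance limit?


U = k * uc = 2 * 0.717 = 1.434
guard band g = w * U = 0.5 * 1.434 = 0.717
AL = USL - g = 116.29 - 0.717
AL = 115.5730

115.5730


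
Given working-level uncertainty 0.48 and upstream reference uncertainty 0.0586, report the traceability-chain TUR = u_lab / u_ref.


TUR = u_lab / u_ref
= 0.48 / 0.0586
= 8.1911

8.1911


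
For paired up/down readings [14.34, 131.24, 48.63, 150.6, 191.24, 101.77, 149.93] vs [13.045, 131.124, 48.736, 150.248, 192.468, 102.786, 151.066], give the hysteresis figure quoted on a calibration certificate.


|14.34 - 13.045| = 1.2950
|131.24 - 131.124| = 0.1160
|48.63 - 48.736| = 0.1060
|150.6 - 150.248| = 0.3520
|191.24 - 192.468| = 1.2280
|101.77 - 102.786| = 1.0160
|149.93 - 151.066| = 1.1360
hysteresis = max(diffs) = 1.2950

1.2950


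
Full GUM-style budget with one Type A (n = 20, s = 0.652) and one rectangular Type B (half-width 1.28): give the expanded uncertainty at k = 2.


u_A = s / sqrt(n) = 0.652 / sqrt(20) = 0.14579163
u_B = half_width / sqrt(3) = 1.28 / sqrt(3) = 0.73900834
uc = sqrt(u_A^2 + u_B^2) = sqrt(0.14579163^2 + 0.73900834^2) = 0.75325197
U = k * uc = 2 * 0.75325197
U = 1.5065

1.5065


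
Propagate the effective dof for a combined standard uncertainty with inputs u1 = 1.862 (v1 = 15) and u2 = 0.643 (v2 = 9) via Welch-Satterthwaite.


uc = sqrt(u1^2 + u2^2) = sqrt(1.862^2 + 0.643^2) = 1.9698967
v_eff = uc^4 / (u1^4/v1 + u2^4/v2)
= 1.9698967^4 / (1.862^4/15 + 0.643^4/9)
= 15.058226 / 0.82035295
v_eff = 18.3558

18.3558


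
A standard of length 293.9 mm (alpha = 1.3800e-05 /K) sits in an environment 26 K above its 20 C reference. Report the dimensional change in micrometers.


dL = L * alpha * dT
= 293.9 * 1.3800e-05 * 26
= 0.1054513 mm
dL_um = 0.1054513 * 1000 = 105.4513 um

105.4513


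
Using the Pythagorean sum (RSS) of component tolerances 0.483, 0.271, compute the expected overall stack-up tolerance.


RSS = sqrt(0.483^2 + 0.271^2)
= sqrt(0.30673)
= 0.5538

0.5538


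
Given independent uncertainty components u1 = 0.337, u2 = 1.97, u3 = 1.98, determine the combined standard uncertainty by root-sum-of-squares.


uc = sqrt(0.337^2 + 1.97^2 + 1.98^2)
uc = sqrt(7.914869)
uc = 2.8133

2.8133


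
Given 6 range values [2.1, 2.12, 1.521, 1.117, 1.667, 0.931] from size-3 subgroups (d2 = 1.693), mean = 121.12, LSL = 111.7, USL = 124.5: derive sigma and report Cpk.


R_bar = (2.1 + 2.12 + 1.521 + 1.117 + 1.667 + 0.931) / 6 = 1.576
sigma = R_bar / d2 = 1.576 / 1.693 = 0.93089191
Cp = (USL - LSL)/(6*sigma) = (124.5 - 111.7)/(6*0.93089191) = 2.2917
Cpu = (124.5 - 121.12)/(3*0.93089191) = 1.2103
Cpl = (121.12 - 111.7)/(3*0.93089191) = 3.3731
Cpk = min(Cpu, Cpl) = 1.2103

1.2103


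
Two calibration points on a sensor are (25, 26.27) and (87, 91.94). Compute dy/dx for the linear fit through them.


slope = (y2 - y1) / (x2 - x1)
= (91.94 - 26.27) / (87 - 25)
= 65.6700 / 62
= 1.0592

1.0592


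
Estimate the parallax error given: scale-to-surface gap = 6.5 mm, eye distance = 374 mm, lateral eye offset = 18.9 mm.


error = h * offset / d
= 6.5 * 18.9 / 374
= 0.3285

0.3285


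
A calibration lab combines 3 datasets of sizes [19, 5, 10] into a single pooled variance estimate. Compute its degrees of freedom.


nu = sum_i (n_i - 1)
nu = ((19 - 1) + (5 - 1) + (10 - 1))
nu = 18 + 4 + 9
nu = 31

31


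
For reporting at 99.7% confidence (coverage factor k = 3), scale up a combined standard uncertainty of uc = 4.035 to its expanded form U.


U = k * uc
U = 3 * 4.035
U = 12.1050

12.1050


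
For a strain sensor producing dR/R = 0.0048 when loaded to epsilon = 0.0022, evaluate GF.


GF = (dR/R) / epsilon
= 0.0048 / 0.0022
= 2.1818

2.1818


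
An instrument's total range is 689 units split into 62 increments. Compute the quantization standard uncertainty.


resolution = range / divisions
resolution = 689 / 62 = 11.112903
u_res = resolution / (2*sqrt(3))
u_res = 11.112903 / 3.4641016
u_res = 3.2080

3.2080


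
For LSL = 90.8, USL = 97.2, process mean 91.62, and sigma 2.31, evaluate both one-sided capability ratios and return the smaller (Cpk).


Cpu = (USL - mean) / (3*sigma) = (97.2 - 91.62) / (3*2.31) = 0.8052
Cpl = (mean - LSL) / (3*sigma) = (91.62 - 90.8) / (3*2.31) = 0.1183
Cpk = min(Cpu, Cpl) = 0.1183

0.1183


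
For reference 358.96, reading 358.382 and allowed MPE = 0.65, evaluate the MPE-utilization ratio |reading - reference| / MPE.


e = indication - reference = 358.382 - 358.96 = -0.5780
|e| = 0.5780
ratio = |e| / MPE = 0.5780 / 0.65
ratio = 0.8892

0.8892


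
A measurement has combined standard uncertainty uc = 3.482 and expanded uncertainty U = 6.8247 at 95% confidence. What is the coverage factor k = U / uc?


k = U / uc
k = 6.8247 / 3.482
k = 1.96

1.96


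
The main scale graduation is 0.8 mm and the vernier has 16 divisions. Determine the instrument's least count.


LC = MSD / n_div
= 0.8 / 16
= 0.0500

0.0500


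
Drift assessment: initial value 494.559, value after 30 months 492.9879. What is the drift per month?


rate = (v2 - v1) / months
= (492.9879 - 494.559) / 30
= -1.5711 / 30
= -0.0524

-0.0524


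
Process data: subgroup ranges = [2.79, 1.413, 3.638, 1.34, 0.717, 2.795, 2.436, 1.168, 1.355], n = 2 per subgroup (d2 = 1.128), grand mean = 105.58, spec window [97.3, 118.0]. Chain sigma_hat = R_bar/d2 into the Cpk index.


R_bar = (2.79 + 1.413 + 3.638 + 1.34 + 0.717 + 2.795 + 2.436 + 1.168 + 1.355) / 9 = 1.9613333
sigma = R_bar / d2 = 1.9613333 / 1.128 = 1.7387707
Cp = (USL - LSL)/(6*sigma) = (118.0 - 97.3)/(6*1.7387707) = 1.9842
Cpu = (118.0 - 105.58)/(3*1.7387707) = 2.3810
Cpl = (105.58 - 97.3)/(3*1.7387707) = 1.5873
Cpk = min(Cpu, Cpl) = 1.5873

1.5873


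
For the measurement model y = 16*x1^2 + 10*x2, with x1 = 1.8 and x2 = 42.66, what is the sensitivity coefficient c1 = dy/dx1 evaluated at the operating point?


y = 16*x1^2 + 10*x2
dy/dx1 = 2*16*x1
Evaluate at x1 = 1.8: c1 = 32 * 1.8
c1 = 57.6000

57.6000


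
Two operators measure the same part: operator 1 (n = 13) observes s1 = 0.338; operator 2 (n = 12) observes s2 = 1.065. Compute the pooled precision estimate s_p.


s_p = sqrt(((n1-1)*s1^2 + (n2-1)*s2^2) / (n1+n2-2))
numerator = (13-1)*0.338^2 + (12-1)*1.065^2 = 1.370928 + 12.476475 = 13.847403
denominator = 13 + 12 - 2 = 23
s_p^2 = 13.847403 / 23 = 0.602061
s_p = sqrt(0.602061) = 0.7759

0.7759


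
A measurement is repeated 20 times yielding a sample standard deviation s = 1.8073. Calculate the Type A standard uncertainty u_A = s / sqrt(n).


u_A = s / sqrt(n)
u_A = 1.8073 / sqrt(20)
u_A = 1.8073 / 4.472136
u_A = 0.4041

0.4041


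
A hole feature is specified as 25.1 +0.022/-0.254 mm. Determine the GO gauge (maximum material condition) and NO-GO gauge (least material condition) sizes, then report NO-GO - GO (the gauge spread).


GO = nominal - lower_tol (smallest hole = maximum material condition)
GO = 25.1 - 0.254 = 24.846
NO-GO = nominal + upper_tol (largest hole = least material condition)
NO-GO = 25.1 + 0.022 = 25.122
spread = NO-GO - GO = 25.122 - 24.846 = 0.2760

0.2760


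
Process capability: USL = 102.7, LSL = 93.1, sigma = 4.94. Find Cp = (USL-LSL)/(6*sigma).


Cp = (USL - LSL) / (6 * sigma)
= (102.7 - 93.1) / (6 * 4.94)
= 9.6000 / 29.6400
= 0.3239

0.3239


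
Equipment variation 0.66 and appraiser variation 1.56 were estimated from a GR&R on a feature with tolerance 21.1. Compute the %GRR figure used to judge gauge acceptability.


GRR = sqrt(EV^2 + AV^2) = sqrt(0.66^2 + 1.56^2) = 1.6938713
%GRR = GRR / tol * 100 = 1.6938713 / 21.1 * 100
%GRR = 8.0278

8.0278


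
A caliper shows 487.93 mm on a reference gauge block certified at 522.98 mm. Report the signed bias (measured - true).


Systematic error = measured - true
= 487.93 - 522.98
= -35.0500

-35.0500


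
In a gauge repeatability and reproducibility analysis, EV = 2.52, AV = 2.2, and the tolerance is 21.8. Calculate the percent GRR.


GRR = sqrt(EV^2 + AV^2) = sqrt(2.52^2 + 2.2^2) = 3.3452055
%GRR = GRR / tol * 100 = 3.3452055 / 21.8 * 100
%GRR = 15.3450

15.3450


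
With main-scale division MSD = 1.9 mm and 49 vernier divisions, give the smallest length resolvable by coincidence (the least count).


LC = MSD / n_div
= 1.9 / 49
= 0.0388

0.0388


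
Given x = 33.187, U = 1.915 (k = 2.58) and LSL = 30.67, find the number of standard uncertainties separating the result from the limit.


u = U / k = 1.915 / 2.58 = 0.74224806
margin = |LSL - x| = |30.67 - 33.187| = 2.517
z = margin / u = 2.517 / 0.74224806
z = 3.3910

3.3910


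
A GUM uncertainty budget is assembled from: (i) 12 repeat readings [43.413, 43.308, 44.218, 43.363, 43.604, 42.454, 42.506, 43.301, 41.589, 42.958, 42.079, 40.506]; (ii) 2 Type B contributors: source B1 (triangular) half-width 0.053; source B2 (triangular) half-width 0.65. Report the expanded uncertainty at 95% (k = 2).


mean = (43.413 + 43.308 + 44.218 + 43.363 + 43.604 + 42.454 + 42.506 + 43.301 + 41.589 + 42.958 + 42.079 + 40.506) / 12 = 42.77491667
s = sqrt(sum((x - mean)^2)/(n-1)) = 1.0149477
u_A = s / sqrt(n) = 1.0149477 / sqrt(12) = 0.29299016
u_B1 = 0.053 / sqrt(6) = 0.021637159
u_B2 = 0.65 / sqrt(6) = 0.26536139
uc = sqrt(0.29299016^2 + 0.021637159^2 + 0.26536139^2) = 0.39588896
U = k * uc = 2 * 0.39588896
U = 0.7918

0.7918


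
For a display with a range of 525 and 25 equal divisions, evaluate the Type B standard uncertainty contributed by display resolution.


resolution = range / divisions
resolution = 525 / 25 = 21
u_res = resolution / (2*sqrt(3))
u_res = 21 / 3.4641016
u_res = 6.0622

6.0622


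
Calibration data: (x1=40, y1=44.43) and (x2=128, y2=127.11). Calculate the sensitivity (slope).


slope = (y2 - y1) / (x2 - x1)
= (127.11 - 44.43) / (128 - 40)
= 82.6800 / 88
= 0.9395

0.9395


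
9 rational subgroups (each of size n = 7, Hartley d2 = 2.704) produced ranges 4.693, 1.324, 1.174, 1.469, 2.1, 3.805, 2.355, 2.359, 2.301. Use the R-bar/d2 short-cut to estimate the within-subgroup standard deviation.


R_bar = (4.693 + 1.324 + 1.174 + 1.469 + 2.1 + 3.805 + 2.355 + 2.359 + 2.301) / 9
R_bar = 21.58 / 9 = 2.3977778
sigma_hat = R_bar / d2 = 2.3977778 / 2.704 = 0.8868

0.8868


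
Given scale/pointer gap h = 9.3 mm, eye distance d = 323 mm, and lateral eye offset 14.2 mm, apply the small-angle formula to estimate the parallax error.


error = h * offset / d
= 9.3 * 14.2 / 323
= 0.4089

0.4089


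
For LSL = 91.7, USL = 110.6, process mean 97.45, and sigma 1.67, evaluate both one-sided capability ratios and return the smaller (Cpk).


Cpu = (USL - mean) / (3*sigma) = (110.6 - 97.45) / (3*1.67) = 2.6248
Cpl = (mean - LSL) / (3*sigma) = (97.45 - 91.7) / (3*1.67) = 1.1477
Cpk = min(Cpu, Cpl) = 1.1477

1.1477


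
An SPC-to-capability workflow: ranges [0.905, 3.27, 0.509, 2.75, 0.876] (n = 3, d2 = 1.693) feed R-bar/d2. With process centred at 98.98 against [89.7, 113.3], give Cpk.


R_bar = (0.905 + 3.27 + 0.509 + 2.75 + 0.876) / 5 = 1.662
sigma = R_bar / d2 = 1.662 / 1.693 = 0.98168931
Cp = (USL - LSL)/(6*sigma) = (113.3 - 89.7)/(6*0.98168931) = 4.0067
Cpu = (113.3 - 98.98)/(3*0.98168931) = 4.8624
Cpl = (98.98 - 89.7)/(3*0.98168931) = 3.1510
Cpk = min(Cpu, Cpl) = 3.1510

3.1510


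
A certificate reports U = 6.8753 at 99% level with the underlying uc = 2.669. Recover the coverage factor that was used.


k = U / uc
k = 6.8753 / 2.669
k = 2.576

2.576


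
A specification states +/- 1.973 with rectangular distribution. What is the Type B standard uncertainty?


u_B = half_width / sqrt(3)
u_B = 1.973 / 1.7320508
u_B = 1.1391

1.1391


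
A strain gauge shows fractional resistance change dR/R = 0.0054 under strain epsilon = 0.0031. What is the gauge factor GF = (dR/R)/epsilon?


GF = (dR/R) / epsilon
= 0.0054 / 0.0031
= 1.7419

1.7419


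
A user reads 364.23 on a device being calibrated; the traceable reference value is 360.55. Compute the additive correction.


Correction = standard - reading
= 360.55 - 364.23
= -3.6800

-3.6800


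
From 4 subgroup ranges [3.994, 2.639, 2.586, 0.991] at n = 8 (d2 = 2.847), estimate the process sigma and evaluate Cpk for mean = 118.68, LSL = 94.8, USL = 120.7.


R_bar = (3.994 + 2.639 + 2.586 + 0.991) / 4 = 2.5525
sigma = R_bar / d2 = 2.5525 / 2.847 = 0.89655778
Cp = (USL - LSL)/(6*sigma) = (120.7 - 94.8)/(6*0.89655778) = 4.8147
Cpu = (120.7 - 118.68)/(3*0.89655778) = 0.7510
Cpl = (118.68 - 94.8)/(3*0.89655778) = 8.8784
Cpk = min(Cpu, Cpl) = 0.7510

0.7510


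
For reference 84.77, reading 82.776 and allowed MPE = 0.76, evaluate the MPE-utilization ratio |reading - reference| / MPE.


e = indication - reference = 82.776 - 84.77 = -1.9940
|e| = 1.9940
ratio = |e| / MPE = 1.9940 / 0.76
ratio = 2.6237

2.6237


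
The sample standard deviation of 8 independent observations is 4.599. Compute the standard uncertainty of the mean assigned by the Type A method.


u_A = s / sqrt(n)
u_A = 4.599 / sqrt(8)
u_A = 4.599 / 2.8284271
u_A = 1.6260

1.6260


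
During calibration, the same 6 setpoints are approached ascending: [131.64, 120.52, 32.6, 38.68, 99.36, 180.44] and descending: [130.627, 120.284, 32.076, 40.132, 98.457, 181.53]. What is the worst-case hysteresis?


|131.64 - 130.627| = 1.0130
|120.52 - 120.284| = 0.2360
|32.6 - 32.076| = 0.5240
|38.68 - 40.132| = 1.4520
|99.36 - 98.457| = 0.9030
|180.44 - 181.53| = 1.0900
hysteresis = max(diffs) = 1.4520

1.4520


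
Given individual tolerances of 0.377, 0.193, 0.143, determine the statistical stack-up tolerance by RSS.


RSS = sqrt(0.377^2 + 0.193^2 + 0.143^2)
= sqrt(0.199827)
= 0.4470

0.4470


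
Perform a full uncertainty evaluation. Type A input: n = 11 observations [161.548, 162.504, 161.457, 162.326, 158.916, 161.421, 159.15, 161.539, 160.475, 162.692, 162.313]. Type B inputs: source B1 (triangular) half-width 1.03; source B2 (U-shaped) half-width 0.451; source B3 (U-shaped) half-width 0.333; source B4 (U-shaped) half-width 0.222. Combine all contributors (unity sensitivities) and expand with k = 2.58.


mean = (161.548 + 162.504 + 161.457 + 162.326 + 158.916 + 161.421 + 159.15 + 161.539 + 160.475 + 162.692 + 162.313) / 11 = 161.3037273
s = sqrt(sum((x - mean)^2)/(n-1)) = 1.2888161
u_A = s / sqrt(n) = 1.2888161 / sqrt(11) = 0.38859268
u_B1 = 1.03 / sqrt(6) = 0.42049574
u_B2 = 0.451 / sqrt(2) = 0.31890516
u_B3 = 0.333 / sqrt(2) = 0.23546656
u_B4 = 0.222 / sqrt(2) = 0.15697771
uc = sqrt(0.38859268^2 + 0.42049574^2 + 0.31890516^2 + 0.23546656^2 + 0.15697771^2) = 0.71386829
U = k * uc = 2.58 * 0.71386829
U = 1.8418

1.8418


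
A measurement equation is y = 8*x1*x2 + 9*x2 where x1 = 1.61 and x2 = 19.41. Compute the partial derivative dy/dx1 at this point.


y = 8*x1*x2 + 9*x2
dy/dx1 = 8*x2
Evaluate at x2 = 19.41: c1 = 8 * 19.41
c1 = 155.2800

155.2800


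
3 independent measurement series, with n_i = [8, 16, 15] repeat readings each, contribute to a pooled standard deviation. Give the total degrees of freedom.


nu = sum_i (n_i - 1)
nu = ((8 - 1) + (16 - 1) + (15 - 1))
nu = 7 + 15 + 14
nu = 36

36


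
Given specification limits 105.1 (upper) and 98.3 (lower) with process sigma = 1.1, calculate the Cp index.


Cp = (USL - LSL) / (6 * sigma)
= (105.1 - 98.3) / (6 * 1.1)
= 6.8000 / 6.6000
= 1.0303

1.0303


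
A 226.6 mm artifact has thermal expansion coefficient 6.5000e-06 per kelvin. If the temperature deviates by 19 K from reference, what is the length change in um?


dL = L * alpha * dT
= 226.6 * 6.5000e-06 * 19
= 0.0279851 mm
dL_um = 0.0279851 * 1000 = 27.9851 um

27.9851


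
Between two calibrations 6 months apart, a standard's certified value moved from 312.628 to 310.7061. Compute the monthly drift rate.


rate = (v2 - v1) / months
= (310.7061 - 312.628) / 6
= -1.9219 / 6
= -0.3203

-0.3203


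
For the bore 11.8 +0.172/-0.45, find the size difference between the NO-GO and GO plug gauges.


GO = nominal - lower_tol (smallest hole = maximum material condition)
GO = 11.8 - 0.45 = 11.35
NO-GO = nominal + upper_tol (largest hole = least material condition)
NO-GO = 11.8 + 0.172 = 11.972
spread = NO-GO - GO = 11.972 - 11.35 = 0.6220

0.6220


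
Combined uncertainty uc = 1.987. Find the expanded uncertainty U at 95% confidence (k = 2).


U = k * uc
U = 2 * 1.987
U = 3.9740

3.9740


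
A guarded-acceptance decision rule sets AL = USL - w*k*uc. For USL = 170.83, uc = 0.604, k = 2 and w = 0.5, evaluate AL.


U = k * uc = 2 * 0.604 = 1.208
guard band g = w * U = 0.5 * 1.208 = 0.604
AL = USL - g = 170.83 - 0.604
AL = 170.2260

170.2260


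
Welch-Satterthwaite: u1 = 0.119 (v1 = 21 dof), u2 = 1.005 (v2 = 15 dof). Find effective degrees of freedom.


uc = sqrt(u1^2 + u2^2) = sqrt(0.119^2 + 1.005^2) = 1.0120208
v_eff = uc^4 / (u1^4/v1 + u2^4/v2)
= 1.0120208^4 / (0.119^4/21 + 1.005^4/15)
= 1.0489572 / 0.068019583
v_eff = 15.4214

15.4214


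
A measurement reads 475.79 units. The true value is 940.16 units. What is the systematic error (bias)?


Systematic error = measured - true
= 475.79 - 940.16
= -464.3700

-464.3700


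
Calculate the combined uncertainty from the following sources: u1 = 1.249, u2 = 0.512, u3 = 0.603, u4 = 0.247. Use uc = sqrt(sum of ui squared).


uc = sqrt(1.249^2 + 0.512^2 + 0.603^2 + 0.247^2)
uc = sqrt(2.246763)
uc = 1.4989

1.4989


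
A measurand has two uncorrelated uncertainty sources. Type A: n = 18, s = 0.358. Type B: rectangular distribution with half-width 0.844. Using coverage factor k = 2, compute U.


u_A = s / sqrt(n) = 0.358 / sqrt(18) = 0.084381409
u_B = half_width / sqrt(3) = 0.844 / sqrt(3) = 0.48728363
uc = sqrt(u_A^2 + u_B^2) = sqrt(0.084381409^2 + 0.48728363^2) = 0.4945357
U = k * uc = 2 * 0.4945357
U = 0.9891

0.9891


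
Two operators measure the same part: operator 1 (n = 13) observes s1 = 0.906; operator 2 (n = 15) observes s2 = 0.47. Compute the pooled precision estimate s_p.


s_p = sqrt(((n1-1)*s1^2 + (n2-1)*s2^2) / (n1+n2-2))
numerator = (13-1)*0.906^2 + (15-1)*0.47^2 = 9.850032 + 3.0926 = 12.942632
denominator = 13 + 15 - 2 = 26
s_p^2 = 12.942632 / 26 = 0.49779354
s_p = sqrt(0.49779354) = 0.7055

0.7055


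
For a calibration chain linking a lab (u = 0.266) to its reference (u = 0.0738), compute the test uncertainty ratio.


TUR = u_lab / u_ref
= 0.266 / 0.0738
= 3.6043

3.6043


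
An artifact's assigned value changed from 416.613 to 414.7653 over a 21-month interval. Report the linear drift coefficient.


rate = (v2 - v1) / months
= (414.7653 - 416.613) / 21
= -1.8477 / 21
= -0.0880

-0.0880


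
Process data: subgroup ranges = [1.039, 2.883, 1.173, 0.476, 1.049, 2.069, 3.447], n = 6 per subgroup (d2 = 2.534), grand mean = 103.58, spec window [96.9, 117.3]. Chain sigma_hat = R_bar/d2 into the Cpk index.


R_bar = (1.039 + 2.883 + 1.173 + 0.476 + 1.049 + 2.069 + 3.447) / 7 = 1.7337143
sigma = R_bar / d2 = 1.7337143 / 2.534 = 0.68418086
Cp = (USL - LSL)/(6*sigma) = (117.3 - 96.9)/(6*0.68418086) = 4.9694
Cpu = (117.3 - 103.58)/(3*0.68418086) = 6.6844
Cpl = (103.58 - 96.9)/(3*0.68418086) = 3.2545
Cpk = min(Cpu, Cpl) = 3.2545

3.2545


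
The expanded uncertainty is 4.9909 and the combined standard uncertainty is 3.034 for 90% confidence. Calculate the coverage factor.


k = U / uc
k = 4.9909 / 3.034
k = 1.645

1.645


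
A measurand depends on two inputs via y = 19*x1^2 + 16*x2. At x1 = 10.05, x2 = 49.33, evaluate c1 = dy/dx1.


y = 19*x1^2 + 16*x2
dy/dx1 = 2*19*x1
Evaluate at x1 = 10.05: c1 = 38 * 10.05
c1 = 381.9000

381.9000


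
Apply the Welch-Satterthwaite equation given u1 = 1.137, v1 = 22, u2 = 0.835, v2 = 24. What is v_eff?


uc = sqrt(u1^2 + u2^2) = sqrt(1.137^2 + 0.835^2) = 1.4106715
v_eff = uc^4 / (u1^4/v1 + u2^4/v2)
= 1.4106715^4 / (1.137^4/22 + 0.835^4/24)
= 3.9600764 / 0.096221098
v_eff = 41.1560

41.1560


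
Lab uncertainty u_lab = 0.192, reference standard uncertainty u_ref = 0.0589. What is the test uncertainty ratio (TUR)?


TUR = u_lab / u_ref
= 0.192 / 0.0589
= 3.2598

3.2598


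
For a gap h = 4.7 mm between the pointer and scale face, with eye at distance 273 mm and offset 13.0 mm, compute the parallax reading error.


error = h * offset / d
= 4.7 * 13.0 / 273
= 0.2238

0.2238


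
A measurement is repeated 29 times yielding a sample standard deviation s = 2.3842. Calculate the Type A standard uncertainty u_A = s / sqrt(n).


u_A = s / sqrt(n)
u_A = 2.3842 / sqrt(29)
u_A = 2.3842 / 5.3851648
u_A = 0.4427

0.4427


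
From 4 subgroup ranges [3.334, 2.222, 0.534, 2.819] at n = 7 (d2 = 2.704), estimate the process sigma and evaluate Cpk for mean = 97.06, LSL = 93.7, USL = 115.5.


R_bar = (3.334 + 2.222 + 0.534 + 2.819) / 4 = 2.22725
sigma = R_bar / d2 = 2.22725 / 2.704 = 0.82368713
Cp = (USL - LSL)/(6*sigma) = (115.5 - 93.7)/(6*0.82368713) = 4.4111
Cpu = (115.5 - 97.06)/(3*0.82368713) = 7.4624
Cpl = (97.06 - 93.7)/(3*0.82368713) = 1.3597
Cpk = min(Cpu, Cpl) = 1.3597

1.3597


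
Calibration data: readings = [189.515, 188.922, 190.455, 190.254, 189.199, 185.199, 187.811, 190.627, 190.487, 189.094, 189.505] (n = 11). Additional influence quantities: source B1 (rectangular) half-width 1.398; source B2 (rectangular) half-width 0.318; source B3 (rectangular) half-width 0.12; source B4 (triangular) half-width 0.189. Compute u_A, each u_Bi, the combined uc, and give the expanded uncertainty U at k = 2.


mean = (189.515 + 188.922 + 190.455 + 190.254 + 189.199 + 185.199 + 187.811 + 190.627 + 190.487 + 189.094 + 189.505) / 11 = 189.188
s = sqrt(sum((x - mean)^2)/(n-1)) = 1.568284
u_A = s / sqrt(n) = 1.568284 / sqrt(11) = 0.47285542
u_B1 = 1.398 / sqrt(3) = 0.80713568
u_B2 = 0.318 / sqrt(3) = 0.18359739
u_B3 = 0.12 / sqrt(3) = 0.069282032
u_B4 = 0.189 / sqrt(6) = 0.077158927
uc = sqrt(0.47285542^2 + 0.80713568^2 + 0.18359739^2 + 0.069282032^2 + 0.077158927^2) = 0.95891697
U = k * uc = 2 * 0.95891697
U = 1.9178

1.9178


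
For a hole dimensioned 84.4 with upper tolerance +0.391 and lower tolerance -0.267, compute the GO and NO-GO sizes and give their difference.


GO = nominal - lower_tol (smallest hole = maximum material condition)
GO = 84.4 - 0.267 = 84.133
NO-GO = nominal + upper_tol (largest hole = least material condition)
NO-GO = 84.4 + 0.391 = 84.791
spread = NO-GO - GO = 84.791 - 84.133 = 0.6580

0.6580


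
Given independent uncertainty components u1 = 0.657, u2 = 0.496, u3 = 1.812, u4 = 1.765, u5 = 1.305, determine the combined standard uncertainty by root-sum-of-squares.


uc = sqrt(0.657^2 + 0.496^2 + 1.812^2 + 1.765^2 + 1.305^2)
uc = sqrt(8.779259)
uc = 2.9630

2.9630


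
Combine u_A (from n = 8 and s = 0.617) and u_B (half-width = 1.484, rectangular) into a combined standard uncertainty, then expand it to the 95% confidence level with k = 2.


u_A = s / sqrt(n) = 0.617 / sqrt(8) = 0.21814244
u_B = half_width / sqrt(3) = 1.484 / sqrt(3) = 0.8567878
uc = sqrt(u_A^2 + u_B^2) = sqrt(0.21814244^2 + 0.8567878^2) = 0.88412186
U = k * uc = 2 * 0.88412186
U = 1.7682

1.7682


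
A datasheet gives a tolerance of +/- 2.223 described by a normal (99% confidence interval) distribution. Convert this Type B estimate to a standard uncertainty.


u_B = half_width / 2.576
u_B = 2.223 / 2.576
u_B = 0.8630

0.8630


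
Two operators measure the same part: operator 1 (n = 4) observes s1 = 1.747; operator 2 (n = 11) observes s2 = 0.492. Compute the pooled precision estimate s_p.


s_p = sqrt(((n1-1)*s1^2 + (n2-1)*s2^2) / (n1+n2-2))
numerator = (4-1)*1.747^2 + (11-1)*0.492^2 = 9.156027 + 2.42064 = 11.576667
denominator = 4 + 11 - 2 = 13
s_p^2 = 11.576667 / 13 = 0.89051285
s_p = sqrt(0.89051285) = 0.9437

0.9437


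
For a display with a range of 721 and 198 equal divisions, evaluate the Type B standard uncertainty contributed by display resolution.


resolution = range / divisions
resolution = 721 / 198 = 3.6414141
u_res = resolution / (2*sqrt(3))
u_res = 3.6414141 / 3.4641016
u_res = 1.0512

1.0512


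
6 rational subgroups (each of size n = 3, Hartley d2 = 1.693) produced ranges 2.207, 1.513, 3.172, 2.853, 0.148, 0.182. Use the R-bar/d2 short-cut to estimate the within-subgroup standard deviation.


R_bar = (2.207 + 1.513 + 3.172 + 2.853 + 0.148 + 0.182) / 6
R_bar = 10.075 / 6 = 1.6791667
sigma_hat = R_bar / d2 = 1.6791667 / 1.693 = 0.9918

0.9918


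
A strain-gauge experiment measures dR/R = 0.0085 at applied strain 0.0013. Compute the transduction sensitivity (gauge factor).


GF = (dR/R) / epsilon
= 0.0085 / 0.0013
= 6.5385

6.5385


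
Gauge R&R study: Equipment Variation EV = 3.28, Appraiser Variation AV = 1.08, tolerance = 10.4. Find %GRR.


GRR = sqrt(EV^2 + AV^2) = sqrt(3.28^2 + 1.08^2) = 3.4532304
%GRR = GRR / tol * 100 = 3.4532304 / 10.4 * 100
%GRR = 33.2041

33.2041


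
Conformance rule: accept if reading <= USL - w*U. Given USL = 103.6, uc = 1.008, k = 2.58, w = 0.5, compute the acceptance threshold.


U = k * uc = 2.58 * 1.008 = 2.60064
guard band g = w * U = 0.5 * 2.60064 = 1.30032
AL = USL - g = 103.6 - 1.30032
AL = 102.2997

102.2997


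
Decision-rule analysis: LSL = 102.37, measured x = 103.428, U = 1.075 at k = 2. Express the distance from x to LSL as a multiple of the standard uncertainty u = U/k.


u = U / k = 1.075 / 2 = 0.5375
margin = |LSL - x| = |102.37 - 103.428| = 1.058
z = margin / u = 1.058 / 0.5375
z = 1.9684

1.9684


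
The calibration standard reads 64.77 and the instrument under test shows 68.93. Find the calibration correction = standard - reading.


Correction = standard - reading
= 64.77 - 68.93
= -4.1600

-4.1600


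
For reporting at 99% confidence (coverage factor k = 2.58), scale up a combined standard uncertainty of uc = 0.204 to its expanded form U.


U = k * uc
U = 2.58 * 0.204
U = 0.5263

0.5263


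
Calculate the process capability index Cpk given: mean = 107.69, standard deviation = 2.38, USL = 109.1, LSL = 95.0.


Cpu = (USL - mean) / (3*sigma) = (109.1 - 107.69) / (3*2.38) = 0.1975
Cpl = (mean - LSL) / (3*sigma) = (107.69 - 95.0) / (3*2.38) = 1.7773
Cpk = min(Cpu, Cpl) = 0.1975

0.1975


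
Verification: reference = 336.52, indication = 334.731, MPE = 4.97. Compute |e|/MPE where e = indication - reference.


e = indication - reference = 334.731 - 336.52 = -1.7890
|e| = 1.7890
ratio = |e| / MPE = 1.7890 / 4.97
ratio = 0.3600

0.3600


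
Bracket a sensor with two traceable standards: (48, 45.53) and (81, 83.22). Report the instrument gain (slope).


slope = (y2 - y1) / (x2 - x1)
= (83.22 - 45.53) / (81 - 48)
= 37.6900 / 33
= 1.1421

1.1421


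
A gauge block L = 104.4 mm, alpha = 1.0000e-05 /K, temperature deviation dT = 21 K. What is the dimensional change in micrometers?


dL = L * alpha * dT
= 104.4 * 1.0000e-05 * 21
= 0.0219240 mm
dL_um = 0.0219240 * 1000 = 21.9240 um

21.9240


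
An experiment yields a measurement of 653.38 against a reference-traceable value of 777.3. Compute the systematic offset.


Systematic error = measured - true
= 653.38 - 777.3
= -123.9200

-123.9200


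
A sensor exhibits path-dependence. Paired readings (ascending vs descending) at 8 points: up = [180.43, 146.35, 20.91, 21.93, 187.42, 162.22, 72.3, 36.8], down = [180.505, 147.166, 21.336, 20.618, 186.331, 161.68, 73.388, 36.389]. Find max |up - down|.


|180.43 - 180.505| = 0.0750
|146.35 - 147.166| = 0.8160
|20.91 - 21.336| = 0.4260
|21.93 - 20.618| = 1.3120
|187.42 - 186.331| = 1.0890
|162.22 - 161.68| = 0.5400
|72.3 - 73.388| = 1.0880
|36.8 - 36.389| = 0.4110
hysteresis = max(diffs) = 1.3120

1.3120


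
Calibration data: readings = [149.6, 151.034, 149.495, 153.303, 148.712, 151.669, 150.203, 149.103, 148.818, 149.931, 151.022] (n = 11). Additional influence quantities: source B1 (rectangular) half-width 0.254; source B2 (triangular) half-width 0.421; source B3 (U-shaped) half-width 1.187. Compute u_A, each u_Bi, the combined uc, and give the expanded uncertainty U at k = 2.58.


mean = (149.6 + 151.034 + 149.495 + 153.303 + 148.712 + 151.669 + 150.203 + 149.103 + 148.818 + 149.931 + 151.022) / 11 = 150.2627273
s = sqrt(sum((x - mean)^2)/(n-1)) = 1.3918118
u_A = s / sqrt(n) = 1.3918118 / sqrt(11) = 0.41964705
u_B1 = 0.254 / sqrt(3) = 0.14664697
u_B2 = 0.421 / sqrt(6) = 0.17187253
u_B3 = 1.187 / sqrt(2) = 0.83933575
uc = sqrt(0.41964705^2 + 0.14664697^2 + 0.17187253^2 + 0.83933575^2) = 0.96521171
U = k * uc = 2.58 * 0.96521171
U = 2.4902

2.4902


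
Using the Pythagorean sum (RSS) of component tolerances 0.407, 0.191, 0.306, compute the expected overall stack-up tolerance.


RSS = sqrt(0.407^2 + 0.191^2 + 0.306^2)
= sqrt(0.295766)
= 0.5438

0.5438


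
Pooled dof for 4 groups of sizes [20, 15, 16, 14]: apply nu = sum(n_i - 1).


nu = sum_i (n_i - 1)
nu = ((20 - 1) + (15 - 1) + (16 - 1) + (14 - 1))
nu = 19 + 14 + 15 + 13
nu = 61

61


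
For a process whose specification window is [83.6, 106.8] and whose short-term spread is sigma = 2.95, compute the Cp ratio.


Cp = (USL - LSL) / (6 * sigma)
= (106.8 - 83.6) / (6 * 2.95)
= 23.2000 / 17.7000
= 1.3107

1.3107


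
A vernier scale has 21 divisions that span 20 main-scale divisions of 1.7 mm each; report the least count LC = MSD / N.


LC = MSD / n_div
= 1.7 / 21
= 0.0810

0.0810


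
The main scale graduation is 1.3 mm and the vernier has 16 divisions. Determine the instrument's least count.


LC = MSD / n_div
= 1.3 / 16
= 0.0813

0.0813


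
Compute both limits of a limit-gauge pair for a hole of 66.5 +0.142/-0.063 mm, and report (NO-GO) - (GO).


GO = nominal - lower_tol (smallest hole = maximum material condition)
GO = 66.5 - 0.063 = 66.437
NO-GO = nominal + upper_tol (largest hole = least material condition)
NO-GO = 66.5 + 0.142 = 66.642
spread = NO-GO - GO = 66.642 - 66.437 = 0.2050

0.2050


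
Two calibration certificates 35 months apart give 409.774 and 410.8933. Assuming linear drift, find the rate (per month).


rate = (v2 - v1) / months
= (410.8933 - 409.774) / 35
= 1.1193 / 35
= 0.0320

0.0320


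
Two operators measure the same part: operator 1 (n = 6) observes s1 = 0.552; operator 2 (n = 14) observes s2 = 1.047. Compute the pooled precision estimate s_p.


s_p = sqrt(((n1-1)*s1^2 + (n2-1)*s2^2) / (n1+n2-2))
numerator = (6-1)*0.552^2 + (14-1)*1.047^2 = 1.52352 + 14.250717 = 15.774237
denominator = 6 + 14 - 2 = 18
s_p^2 = 15.774237 / 18 = 0.8763465
s_p = sqrt(0.8763465) = 0.9361

0.9361


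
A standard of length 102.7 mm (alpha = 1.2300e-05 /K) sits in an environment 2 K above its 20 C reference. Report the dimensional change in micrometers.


dL = L * alpha * dT
= 102.7 * 1.2300e-05 * 2
= 0.0025264 mm
dL_um = 0.0025264 * 1000 = 2.5264 um

2.5264


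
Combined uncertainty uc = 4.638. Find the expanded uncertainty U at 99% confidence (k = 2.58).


U = k * uc
U = 2.58 * 4.638
U = 11.9660

11.9660


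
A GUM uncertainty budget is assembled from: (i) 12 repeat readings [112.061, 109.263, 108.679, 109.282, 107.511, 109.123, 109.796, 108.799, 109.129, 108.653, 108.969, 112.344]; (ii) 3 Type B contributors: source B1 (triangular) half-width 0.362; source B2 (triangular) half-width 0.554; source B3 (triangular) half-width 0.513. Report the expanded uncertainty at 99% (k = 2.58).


mean = (112.061 + 109.263 + 108.679 + 109.282 + 107.511 + 109.123 + 109.796 + 108.799 + 109.129 + 108.653 + 108.969 + 112.344) / 12 = 109.4674167
s = sqrt(sum((x - mean)^2)/(n-1)) = 1.3891243
u_A = s / sqrt(n) = 1.3891243 / sqrt(12) = 0.40100564
u_B1 = 0.362 / sqrt(6) = 0.14778588
u_B2 = 0.554 / sqrt(6) = 0.22616955
u_B3 = 0.513 / sqrt(6) = 0.20943137
uc = sqrt(0.40100564^2 + 0.14778588^2 + 0.22616955^2 + 0.20943137^2) = 0.52693487
U = k * uc = 2.58 * 0.52693487
U = 1.3595

1.3595


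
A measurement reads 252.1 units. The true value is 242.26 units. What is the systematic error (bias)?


Systematic error = measured - true
= 252.1 - 242.26
= 9.8400

9.8400


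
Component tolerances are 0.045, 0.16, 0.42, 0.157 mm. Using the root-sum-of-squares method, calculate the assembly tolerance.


RSS = sqrt(0.045^2 + 0.16^2 + 0.42^2 + 0.157^2)
= sqrt(0.228674)
= 0.4782

0.4782


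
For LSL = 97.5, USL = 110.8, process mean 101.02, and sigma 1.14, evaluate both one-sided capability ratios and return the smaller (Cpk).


Cpu = (USL - mean) / (3*sigma) = (110.8 - 101.02) / (3*1.14) = 2.8596
Cpl = (mean - LSL) / (3*sigma) = (101.02 - 97.5) / (3*1.14) = 1.0292
Cpk = min(Cpu, Cpl) = 1.0292

1.0292


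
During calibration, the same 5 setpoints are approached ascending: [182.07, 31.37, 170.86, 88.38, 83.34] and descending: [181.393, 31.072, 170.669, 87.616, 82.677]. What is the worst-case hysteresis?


|182.07 - 181.393| = 0.6770
|31.37 - 31.072| = 0.2980
|170.86 - 170.669| = 0.1910
|88.38 - 87.616| = 0.7640
|83.34 - 82.677| = 0.6630
hysteresis = max(diffs) = 0.7640

0.7640


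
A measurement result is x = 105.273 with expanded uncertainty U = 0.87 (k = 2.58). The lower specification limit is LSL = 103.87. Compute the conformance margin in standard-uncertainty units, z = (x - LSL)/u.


u = U / k = 0.87 / 2.58 = 0.3372093
margin = |LSL - x| = |103.87 - 105.273| = 1.403
z = margin / u = 1.403 / 0.3372093
z = 4.1606

4.1606
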